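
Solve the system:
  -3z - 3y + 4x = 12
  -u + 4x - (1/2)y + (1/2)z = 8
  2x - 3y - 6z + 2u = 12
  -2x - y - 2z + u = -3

Row-reduce:
R1 ← R1 / (4).
R2 ← R2 − 4·R1.
R3 ← R3 − 2·R1.
R4 ← R4 + 2·R1.
R2 ← R2 / (5/2).
R1 ← R1 + 3/4·R2.
R3 ← R3 + 3/2·R2.
R4 ← R4 + 5/2·R2.
R3 ← R3 / (-12/5).
R1 ← R1 − 3/10·R3.
R2 ← R2 − 7/5·R3.
Row 4 reduces to 0 = -1, a contradiction. The system is inconsistent.

no solution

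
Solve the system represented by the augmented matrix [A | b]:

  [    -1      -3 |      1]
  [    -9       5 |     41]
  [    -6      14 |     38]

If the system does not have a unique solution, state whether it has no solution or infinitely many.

Row-reduce the augmented matrix:
R1 ← R1 / (-1).
R2 ← R2 + 9·R1.
R3 ← R3 + 6·R1.
R2 ← R2 / (32).
R1 ← R1 − 3·R2.
R3 ← R3 − 32·R2.
R3 reduces to 0 = 0, so the extra equation is consistent.
Reading off the reduced rows gives x_1 = -4, x_2 = 1.

x_1 = -4, x_2 = 1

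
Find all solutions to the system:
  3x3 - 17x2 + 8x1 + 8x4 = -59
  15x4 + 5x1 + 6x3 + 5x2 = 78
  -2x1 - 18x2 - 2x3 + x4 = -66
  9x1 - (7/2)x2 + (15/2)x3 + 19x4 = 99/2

no solution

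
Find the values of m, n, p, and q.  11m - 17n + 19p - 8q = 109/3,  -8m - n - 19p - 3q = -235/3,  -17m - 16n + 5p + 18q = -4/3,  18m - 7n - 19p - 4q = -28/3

m = 3, n = 1, p = 7/3, q = 3

Row-reduce the augmented matrix:
R1 ← R1 / (11).
R2 ← R2 + 8·R1.
R3 ← R3 + 17·R1.
R4 ← R4 − 18·R1.
R2 ← R2 / (-147/11).
R1 ← R1 + 17/11·R2.
R3 ← R3 + 465/11·R2.
R4 ← R4 − 229/11·R2.
R3 ← R3 / (2487/49).
R1 ← R1 − 114/49·R3.
R2 ← R2 − 19/49·R3.
R4 ← R4 + 2850/49·R3.
R4 ← R4 / (84007/2487).
R1 ← R1 + 3095/2487·R4.
R2 ← R2 − 1004/2487·R4.
R3 ← R3 − 1643/2487·R4.
Reading off the reduced rows gives m = 3, n = 1, p = 7/3, q = 3.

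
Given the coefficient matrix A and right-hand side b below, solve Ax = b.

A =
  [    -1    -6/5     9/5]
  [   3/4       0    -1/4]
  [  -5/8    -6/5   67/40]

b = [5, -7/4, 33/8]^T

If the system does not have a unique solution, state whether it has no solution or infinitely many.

infinitely many solutions

Row-reduce:
R1 ← R1 / (-1).
R2 ← R2 − 3/4·R1.
R3 ← R3 + 5/8·R1.
R2 ← R2 / (-9/10).
R1 ← R1 − 6/5·R2.
R3 ← R3 + 9/20·R2.
Rank is 2 with 3 unknowns, leaving x_3 free.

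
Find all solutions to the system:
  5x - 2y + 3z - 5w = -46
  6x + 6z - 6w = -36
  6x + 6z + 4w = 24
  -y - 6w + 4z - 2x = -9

x = -5, y = 3, z = 5, w = 6

Row-reduce the augmented matrix:
R1 ← R1 / (5).
R2 ← R2 − 6·R1.
R3 ← R3 − 6·R1.
R4 ← R4 + 2·R1.
R2 ← R2 / (12/5).
R1 ← R1 + 2/5·R2.
R3 ← R3 − 12/5·R2.
R4 ← R4 + 9/5·R2.
Swap R3 and R4.
R3 ← R3 / (7).
R1 ← R1 − 1·R3.
R2 ← R2 − 1·R3.
R4 ← R4 / (10).
R1 ← R1 − 1/7·R4.
R2 ← R2 − 8/7·R4.
R3 ← R3 + 8/7·R4.
Reading off the reduced rows gives x = -5, y = 3, z = 5, w = 6.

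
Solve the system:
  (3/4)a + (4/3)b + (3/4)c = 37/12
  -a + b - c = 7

Row-reduce:
R1 ← R1 / (3/4).
R2 ← R2 + 1·R1.
R2 ← R2 / (25/9).
R1 ← R1 − 16/9·R2.
Rank is 2 with 3 unknowns, leaving c free.

infinitely many solutions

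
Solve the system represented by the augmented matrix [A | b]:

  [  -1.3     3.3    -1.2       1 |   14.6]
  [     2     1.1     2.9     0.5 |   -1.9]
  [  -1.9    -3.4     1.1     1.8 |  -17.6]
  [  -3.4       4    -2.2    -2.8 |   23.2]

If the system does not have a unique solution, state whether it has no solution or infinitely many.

x_1 = 0, x_2 = 4, x_3 = -2, x_4 = -1

Row-reduce the augmented matrix:
R1 ← R1 / (-13/10).
R2 ← R2 − 2·R1.
R3 ← R3 + 19/10·R1.
R4 ← R4 + 17/5·R1.
R2 ← R2 / (803/130).
R1 ← R1 + 33/13·R2.
R3 ← R3 + 1069/130·R2.
R4 ← R4 + 301/65·R2.
R3 ← R3 / (17091/4015).
R1 ← R1 − 99/73·R3.
R2 ← R2 − 137/803·R3.
R4 ← R4 − 1388/803·R3.
R4 ← R4 / (-438089/85455).
R1 ← R1 + 3433/3798·R4.
R2 ← R2 − 7099/34182·R4.
R3 ← R3 − 24509/34182·R4.
Reading off the reduced rows gives x_1 = 0, x_2 = 4, x_3 = -2, x_4 = -1.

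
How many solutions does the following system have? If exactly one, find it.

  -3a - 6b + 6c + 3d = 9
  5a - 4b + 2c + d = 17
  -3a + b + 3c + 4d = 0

infinitely many solutions

Row-reduce:
R1 ← R1 / (-3).
R2 ← R2 − 5·R1.
R3 ← R3 + 3·R1.
R2 ← R2 / (-14).
R1 ← R1 − 2·R2.
R3 ← R3 − 7·R2.
R3 ← R3 / (3).
R1 ← R1 + 2/7·R3.
R2 ← R2 + 6/7·R3.
Rank is 3 with 4 unknowns, leaving d free.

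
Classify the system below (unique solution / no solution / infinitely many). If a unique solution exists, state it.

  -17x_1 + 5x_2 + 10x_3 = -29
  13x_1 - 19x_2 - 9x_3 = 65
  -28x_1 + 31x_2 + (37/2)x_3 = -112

infinitely many solutions

Row-reduce:
R1 ← R1 / (-17).
R2 ← R2 − 13·R1.
R3 ← R3 + 28·R1.
R2 ← R2 / (-258/17).
R1 ← R1 + 5/17·R2.
R3 ← R3 − 387/17·R2.
Rank is 2 with 3 unknowns, leaving x_3 free.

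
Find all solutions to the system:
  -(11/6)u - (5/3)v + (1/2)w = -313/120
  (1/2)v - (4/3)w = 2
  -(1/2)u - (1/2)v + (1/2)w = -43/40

u = -3/5, v = 2, w = -3/4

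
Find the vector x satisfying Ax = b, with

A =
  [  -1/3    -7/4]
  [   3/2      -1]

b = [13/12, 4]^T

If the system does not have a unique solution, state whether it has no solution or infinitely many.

From equation 2: x_2 = -4 + 3/2·x_1.
Substitute into equation 1 and solve: x_1 = 2.
Then x_2 = -1.

x_1 = 2, x_2 = -1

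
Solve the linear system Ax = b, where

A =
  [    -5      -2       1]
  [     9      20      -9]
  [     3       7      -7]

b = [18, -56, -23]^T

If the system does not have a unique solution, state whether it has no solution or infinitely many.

x_1 = -3, x_2 = -1, x_3 = 1

Row-reduce the augmented matrix:
R1 ← R1 / (-5).
R2 ← R2 − 9·R1.
R3 ← R3 − 3·R1.
R2 ← R2 / (82/5).
R1 ← R1 − 2/5·R2.
R3 ← R3 − 29/5·R2.
R3 ← R3 / (-158/41).
R1 ← R1 + 1/41·R3.
R2 ← R2 + 18/41·R3.
Reading off the reduced rows gives x_1 = -3, x_2 = -1, x_3 = 1.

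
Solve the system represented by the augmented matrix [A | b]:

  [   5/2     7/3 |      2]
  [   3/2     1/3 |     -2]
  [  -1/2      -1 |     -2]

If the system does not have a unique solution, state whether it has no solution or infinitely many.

Row-reduce the augmented matrix:
R1 ← R1 / (5/2).
R2 ← R2 − 3/2·R1.
R3 ← R3 + 1/2·R1.
R2 ← R2 / (-16/15).
R1 ← R1 − 14/15·R2.
R3 ← R3 + 8/15·R2.
R3 reduces to 0 = 0, so the extra equation is consistent.
Reading off the reduced rows gives x_1 = -2, x_2 = 3.

x_1 = -2, x_2 = 3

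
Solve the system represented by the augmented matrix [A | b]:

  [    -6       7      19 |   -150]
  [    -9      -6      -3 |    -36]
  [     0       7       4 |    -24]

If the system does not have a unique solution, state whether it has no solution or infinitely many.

x_1 = 6, x_2 = 0, x_3 = -6

Row-reduce the augmented matrix:
R1 ← R1 / (-6).
R2 ← R2 + 9·R1.
R2 ← R2 / (-33/2).
R1 ← R1 + 7/6·R2.
R3 ← R3 − 7·R2.
R3 ← R3 / (-103/11).
R1 ← R1 + 31/33·R3.
R2 ← R2 − 21/11·R3.
Reading off the reduced rows gives x_1 = 6, x_2 = 0, x_3 = -6.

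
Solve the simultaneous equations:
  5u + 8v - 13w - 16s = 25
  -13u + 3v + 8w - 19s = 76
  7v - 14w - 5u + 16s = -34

infinitely many solutions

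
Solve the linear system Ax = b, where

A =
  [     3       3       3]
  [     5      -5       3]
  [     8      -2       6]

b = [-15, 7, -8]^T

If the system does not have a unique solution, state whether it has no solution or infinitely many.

infinitely many solutions

Row-reduce:
R1 ← R1 / (3).
R2 ← R2 − 5·R1.
R3 ← R3 − 8·R1.
R2 ← R2 / (-10).
R1 ← R1 − 1·R2.
R3 ← R3 + 10·R2.
Rank is 2 with 3 unknowns, leaving x_3 free.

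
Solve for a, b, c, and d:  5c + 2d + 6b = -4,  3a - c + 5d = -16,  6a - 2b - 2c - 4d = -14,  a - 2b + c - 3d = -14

a = -4, b = 5, c = -6, d = -2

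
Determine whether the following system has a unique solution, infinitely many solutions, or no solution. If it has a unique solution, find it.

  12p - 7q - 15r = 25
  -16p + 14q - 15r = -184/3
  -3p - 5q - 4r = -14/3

Row-reduce the augmented matrix:
R1 ← R1 / (12).
R2 ← R2 + 16·R1.
R3 ← R3 + 3·R1.
R2 ← R2 / (14/3).
R1 ← R1 + 7/12·R2.
R3 ← R3 + 27/4·R2.
R3 ← R3 / (-467/8).
R1 ← R1 + 45/8·R3.
R2 ← R2 + 15/2·R3.
Reading off the reduced rows gives p = 7/3, q = -1, r = 2/3.

p = 7/3, q = -1, r = 2/3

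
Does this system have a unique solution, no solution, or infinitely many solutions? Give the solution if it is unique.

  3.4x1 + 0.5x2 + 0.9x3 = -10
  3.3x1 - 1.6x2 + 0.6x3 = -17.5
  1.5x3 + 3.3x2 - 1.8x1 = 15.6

x1 = -3, x2 = 4, x3 = -2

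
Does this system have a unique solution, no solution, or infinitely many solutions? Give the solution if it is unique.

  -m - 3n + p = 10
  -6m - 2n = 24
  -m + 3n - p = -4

Row-reduce the augmented matrix:
R1 ← R1 / (-1).
R2 ← R2 + 6·R1.
R3 ← R3 + 1·R1.
R2 ← R2 / (16).
R1 ← R1 − 3·R2.
R3 ← R3 − 6·R2.
R3 ← R3 / (1/4).
R1 ← R1 − 1/8·R3.
R2 ← R2 + 3/8·R3.
Reading off the reduced rows gives m = -3, n = -3, p = -2.

m = -3, n = -3, p = -2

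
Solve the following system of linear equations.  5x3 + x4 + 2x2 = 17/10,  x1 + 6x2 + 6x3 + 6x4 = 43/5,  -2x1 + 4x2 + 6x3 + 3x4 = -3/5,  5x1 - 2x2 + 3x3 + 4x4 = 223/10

x1 = 2, x2 = -7/5, x3 = 1/2, x4 = 2

Row-reduce the augmented matrix:
Swap R1 and R2.
R3 ← R3 + 2·R1.
R4 ← R4 − 5·R1.
R2 ← R2 / (2).
R1 ← R1 − 6·R2.
R3 ← R3 − 16·R2.
R4 ← R4 + 32·R2.
R3 ← R3 / (-22).
R1 ← R1 + 9·R3.
R2 ← R2 − 5/2·R3.
R4 ← R4 − 53·R3.
R4 ← R4 / (151/22).
R1 ← R1 − 3/22·R4.
R2 ← R2 − 57/44·R4.
R3 ← R3 + 7/22·R4.
Reading off the reduced rows gives x1 = 2, x2 = -7/5, x3 = 1/2, x4 = 2.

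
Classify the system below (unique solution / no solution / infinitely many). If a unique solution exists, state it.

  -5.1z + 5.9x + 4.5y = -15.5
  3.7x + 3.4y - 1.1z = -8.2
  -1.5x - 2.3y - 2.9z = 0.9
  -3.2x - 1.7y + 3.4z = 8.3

Row-reduce the augmented matrix:
R1 ← R1 / (59/10).
R2 ← R2 − 37/10·R1.
R3 ← R3 + 3/2·R1.
R4 ← R4 + 16/5·R1.
R2 ← R2 / (341/590).
R1 ← R1 − 45/59·R2.
R3 ← R3 + 341/295·R2.
R4 ← R4 − 437/590·R2.
Swap R3 and R4.
R3 ← R3 / (-3504/1705).
R1 ← R1 + 1239/341·R3.
R2 ← R2 − 1238/341·R3.
R4 reduces to 0 = 0, so the extra equation is consistent.
Reading off the reduced rows gives x = -1, y = -1, z = 1.

x = -1, y = -1, z = 1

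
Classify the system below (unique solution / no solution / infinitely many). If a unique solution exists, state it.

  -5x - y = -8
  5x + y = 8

infinitely many solutions

Row-reduce:
R1 ← R1 / (-5).
R2 ← R2 − 5·R1.
Rank is 1 with 2 unknowns, leaving y free.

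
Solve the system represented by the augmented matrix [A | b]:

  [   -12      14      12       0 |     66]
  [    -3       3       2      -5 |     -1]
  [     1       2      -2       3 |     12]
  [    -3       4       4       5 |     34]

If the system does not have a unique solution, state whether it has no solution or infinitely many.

Row-reduce:
R1 ← R1 / (-12).
R2 ← R2 + 3·R1.
R3 ← R3 − 1·R1.
R4 ← R4 + 3·R1.
R2 ← R2 / (-1/2).
R1 ← R1 + 7/6·R2.
R3 ← R3 − 19/6·R2.
R4 ← R4 − 1/2·R2.
R3 ← R3 / (-22/3).
R1 ← R1 − 4/3·R3.
R2 ← R2 − 2·R3.
Rank is 3 with 4 unknowns, leaving x_4 free.

infinitely many solutions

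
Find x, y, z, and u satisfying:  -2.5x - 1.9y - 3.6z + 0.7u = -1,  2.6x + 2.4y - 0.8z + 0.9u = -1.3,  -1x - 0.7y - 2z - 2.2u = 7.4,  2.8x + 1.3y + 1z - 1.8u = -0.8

x = -5, y = 6, z = 0, u = -3

Row-reduce the augmented matrix:
R1 ← R1 / (-5/2).
R2 ← R2 − 13/5·R1.
R3 ← R3 + 1·R1.
R4 ← R4 − 14/5·R1.
R2 ← R2 / (53/125).
R1 ← R1 − 19/25·R2.
R3 ← R3 − 3/50·R2.
R4 ← R4 + 207/250·R2.
R3 ← R3 / (22/265).
R1 ← R1 − 508/53·R3.
R2 ← R2 + 568/53·R3.
R4 ← R4 + 631/53·R3.
R4 ← R4 / (-170073/440).
R1 ← R1 − 3407/11·R4.
R2 ← R2 + 7613/22·R4.
R3 ← R3 + 2873/88·R4.
Reading off the reduced rows gives x = -5, y = 6, z = 0, u = -3.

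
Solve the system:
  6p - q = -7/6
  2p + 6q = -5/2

p = -1/4, q = -1/3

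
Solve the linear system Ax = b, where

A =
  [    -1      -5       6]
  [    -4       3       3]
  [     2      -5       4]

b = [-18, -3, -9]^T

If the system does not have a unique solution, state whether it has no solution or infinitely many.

x_1 = 3, x_2 = 3, x_3 = 0

Row-reduce the augmented matrix:
R1 ← R1 / (-1).
R2 ← R2 + 4·R1.
R3 ← R3 − 2·R1.
R2 ← R2 / (23).
R1 ← R1 − 5·R2.
R3 ← R3 + 15·R2.
R3 ← R3 / (53/23).
R1 ← R1 + 33/23·R3.
R2 ← R2 + 21/23·R3.
Reading off the reduced rows gives x_1 = 3, x_2 = 3, x_3 = 0.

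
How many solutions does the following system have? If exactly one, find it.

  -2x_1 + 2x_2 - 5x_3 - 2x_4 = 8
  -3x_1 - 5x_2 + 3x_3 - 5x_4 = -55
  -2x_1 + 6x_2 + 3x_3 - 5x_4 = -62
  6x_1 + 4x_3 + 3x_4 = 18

Row-reduce the augmented matrix:
R1 ← R1 / (-2).
R2 ← R2 + 3·R1.
R3 ← R3 + 2·R1.
R4 ← R4 − 6·R1.
R2 ← R2 / (-8).
R1 ← R1 + 1·R2.
R3 ← R3 − 4·R2.
R4 ← R4 − 6·R2.
R3 ← R3 / (53/4).
R1 ← R1 − 19/16·R3.
R2 ← R2 + 21/16·R3.
R4 ← R4 + 25/8·R3.
R4 ← R4 / (-577/106).
R1 ← R1 − 341/212·R4.
R2 ← R2 + 31/212·R4.
R3 ← R3 + 16/53·R4.
Reading off the reduced rows gives x_1 = 4, x_2 = -1, x_3 = -6, x_4 = 6.

x_1 = 4, x_2 = -1, x_3 = -6, x_4 = 6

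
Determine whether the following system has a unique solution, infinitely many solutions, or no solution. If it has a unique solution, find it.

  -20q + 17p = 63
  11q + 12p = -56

p = -1, q = -4

Row-reduce the augmented matrix:
R1 ← R1 / (17).
R2 ← R2 − 12·R1.
R2 ← R2 / (427/17).
R1 ← R1 + 20/17·R2.
Reading off the reduced rows gives p = -1, q = -4.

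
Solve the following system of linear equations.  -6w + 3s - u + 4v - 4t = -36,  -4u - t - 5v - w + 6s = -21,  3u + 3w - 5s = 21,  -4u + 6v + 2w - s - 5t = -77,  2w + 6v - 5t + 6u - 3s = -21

Row-reduce the augmented matrix:
R1 ← R1 / (-1).
R2 ← R2 + 4·R1.
R3 ← R3 − 3·R1.
R4 ← R4 + 4·R1.
R5 ← R5 − 6·R1.
R2 ← R2 / (-21).
R1 ← R1 + 4·R2.
R3 ← R3 − 12·R2.
R4 ← R4 + 10·R2.
R5 ← R5 − 30·R2.
R3 ← R3 / (-13/7).
R1 ← R1 − 34/21·R3.
R2 ← R2 + 23/21·R3.
R4 ← R4 − 316/21·R3.
R5 ← R5 + 8/7·R3.
R4 ← R4 / (-215/39).
R1 ← R1 + 53/39·R4.
R2 ← R2 + 2/39·R4.
R3 ← R3 + 4/13·R4.
R5 ← R5 − 79/13·R4.
R5 ← R5 / (-6844/215).
R1 ← R1 − 871/215·R5.
R2 ← R2 − 329/215·R5.
R3 ← R3 − 684/215·R5.
R4 ← R4 − 933/215·R5.
Reading off the reduced rows gives u = 5, v = -4, w = -3, s = -3, t = 6.

u = 5, v = -4, w = -3, s = -3, t = 6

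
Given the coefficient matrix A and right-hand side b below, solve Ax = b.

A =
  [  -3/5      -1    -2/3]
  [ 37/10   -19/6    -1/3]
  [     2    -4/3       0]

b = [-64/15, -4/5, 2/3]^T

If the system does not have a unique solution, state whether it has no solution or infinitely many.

infinitely many solutions

Row-reduce:
R1 ← R1 / (-3/5).
R2 ← R2 − 37/10·R1.
R3 ← R3 − 2·R1.
R2 ← R2 / (-28/3).
R1 ← R1 − 5/3·R2.
R3 ← R3 + 14/3·R2.
Rank is 2 with 3 unknowns, leaving x_3 free.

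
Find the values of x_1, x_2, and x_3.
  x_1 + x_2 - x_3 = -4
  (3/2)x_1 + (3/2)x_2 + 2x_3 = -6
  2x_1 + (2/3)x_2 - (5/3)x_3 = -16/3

x_1 = -2, x_2 = -2, x_3 = 0

Row-reduce the augmented matrix:
R2 ← R2 − 3/2·R1.
R3 ← R3 − 2·R1.
Swap R2 and R3.
R2 ← R2 / (-4/3).
R1 ← R1 − 1·R2.
R3 ← R3 / (7/2).
R1 ← R1 + 3/4·R3.
R2 ← R2 + 1/4·R3.
Reading off the reduced rows gives x_1 = -2, x_2 = -2, x_3 = 0.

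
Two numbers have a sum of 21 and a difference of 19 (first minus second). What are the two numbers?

Let x = first number, y = second number.
  y + x = 21
  x - y = 19
Row-reduce the augmented matrix:
R2 ← R2 − 1·R1.
R2 ← R2 / (-2).
R1 ← R1 − 1·R2.
Reading off the reduced rows gives x = 20, y = 1.

first number: 20, second number: 1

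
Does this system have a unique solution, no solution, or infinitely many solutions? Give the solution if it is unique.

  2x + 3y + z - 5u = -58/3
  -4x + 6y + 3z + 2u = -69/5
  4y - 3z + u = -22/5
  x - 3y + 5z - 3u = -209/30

x = -5/2, y = -3, z = -7/3, u = 3/5

Row-reduce the augmented matrix:
R1 ← R1 / (2).
R2 ← R2 + 4·R1.
R4 ← R4 − 1·R1.
R2 ← R2 / (12).
R1 ← R1 − 3/2·R2.
R3 ← R3 − 4·R2.
R4 ← R4 + 9/2·R2.
R3 ← R3 / (-14/3).
R1 ← R1 + 1/8·R3.
R2 ← R2 − 5/12·R3.
R4 ← R4 − 51/8·R3.
R4 ← R4 / (169/112).
R1 ← R1 + 179/112·R4.
R2 ← R2 + 19/56·R4.
R3 ← R3 + 11/14·R4.
Reading off the reduced rows gives x = -5/2, y = -3, z = -7/3, u = 3/5.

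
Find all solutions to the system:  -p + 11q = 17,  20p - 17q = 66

From equation 1: p = -17 + 11·q.
Substitute into equation 2 and solve: q = 2.
Then p = 5.

p = 5, q = 2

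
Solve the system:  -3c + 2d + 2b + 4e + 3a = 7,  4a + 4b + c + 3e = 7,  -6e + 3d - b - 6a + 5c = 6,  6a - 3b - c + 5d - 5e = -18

infinitely many solutions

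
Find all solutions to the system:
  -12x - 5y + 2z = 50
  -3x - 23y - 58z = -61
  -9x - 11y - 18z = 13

Row-reduce:
R1 ← R1 / (-12).
R2 ← R2 + 3·R1.
R3 ← R3 + 9·R1.
R2 ← R2 / (-87/4).
R1 ← R1 − 5/12·R2.
R3 ← R3 + 29/4·R2.
Rank is 2 with 3 unknowns, leaving z free.

infinitely many solutions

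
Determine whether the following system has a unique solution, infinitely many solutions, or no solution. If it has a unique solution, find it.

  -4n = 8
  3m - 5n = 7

Row-reduce the augmented matrix:
Swap R1 and R2.
R1 ← R1 / (3).
R2 ← R2 / (-4).
R1 ← R1 + 5/3·R2.
Reading off the reduced rows gives m = -1, n = -2.

m = -1, n = -2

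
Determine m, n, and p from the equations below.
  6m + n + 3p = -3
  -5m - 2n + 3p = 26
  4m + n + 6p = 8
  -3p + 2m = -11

m = -1, n = -6, p = 3

Row-reduce the augmented matrix:
R1 ← R1 / (6).
R2 ← R2 + 5·R1.
R3 ← R3 − 4·R1.
R4 ← R4 − 2·R1.
R2 ← R2 / (-7/6).
R1 ← R1 − 1/6·R2.
R3 ← R3 − 1/3·R2.
R4 ← R4 + 1/3·R2.
R3 ← R3 / (39/7).
R1 ← R1 − 9/7·R3.
R2 ← R2 + 33/7·R3.
R4 ← R4 + 39/7·R3.
R4 reduces to 0 = 0, so the extra equation is consistent.
Reading off the reduced rows gives m = -1, n = -6, p = 3.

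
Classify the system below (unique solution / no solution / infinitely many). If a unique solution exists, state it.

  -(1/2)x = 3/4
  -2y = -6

Row-reduce the augmented matrix:
R1 ← R1 / (-1/2).
R2 ← R2 / (-2).
Reading off the reduced rows gives x = -3/2, y = 3.

x = -3/2, y = 3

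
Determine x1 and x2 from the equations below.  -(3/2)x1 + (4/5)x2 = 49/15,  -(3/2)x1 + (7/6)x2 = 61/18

Row-reduce the augmented matrix:
R1 ← R1 / (-3/2).
R2 ← R2 + 3/2·R1.
R2 ← R2 / (11/30).
R1 ← R1 + 8/15·R2.
Reading off the reduced rows gives x1 = -2, x2 = 1/3.

x1 = -2, x2 = 1/3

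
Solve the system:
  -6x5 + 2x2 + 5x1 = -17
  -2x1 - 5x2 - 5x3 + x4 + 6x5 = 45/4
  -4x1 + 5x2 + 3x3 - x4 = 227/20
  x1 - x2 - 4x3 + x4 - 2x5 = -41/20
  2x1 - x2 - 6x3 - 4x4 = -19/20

x1 = -5/2, x2 = 3/4, x3 = -4/5, x4 = 0, x5 = 1

Row-reduce the augmented matrix:
R1 ← R1 / (5).
R2 ← R2 + 2·R1.
R3 ← R3 + 4·R1.
R4 ← R4 − 1·R1.
R5 ← R5 − 2·R1.
R2 ← R2 / (-21/5).
R1 ← R1 − 2/5·R2.
R3 ← R3 − 33/5·R2.
R4 ← R4 + 7/5·R2.
R5 ← R5 + 9/5·R2.
R3 ← R3 / (-34/7).
R1 ← R1 + 10/21·R3.
R2 ← R2 − 25/21·R3.
R4 ← R4 + 7/3·R3.
R5 ← R5 + 27/7·R3.
R4 ← R4 / (20/51).
R1 ← R1 − 2/51·R4.
R2 ← R2 + 5/51·R4.
R3 ← R3 + 2/17·R4.
R5 ← R5 + 83/17·R4.
R5 ← R5 / (-597/20).
R1 ← R1 + 7/10·R5.
R2 ← R2 + 5/4·R5.
R3 ← R3 + 9/10·R5.
R4 ← R4 + 123/20·R5.
Reading off the reduced rows gives x1 = -5/2, x2 = 3/4, x3 = -4/5, x4 = 0, x5 = 1.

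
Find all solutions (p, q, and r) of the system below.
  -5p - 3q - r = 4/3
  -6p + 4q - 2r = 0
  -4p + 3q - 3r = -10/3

Row-reduce the augmented matrix:
R1 ← R1 / (-5).
R2 ← R2 + 6·R1.
R3 ← R3 + 4·R1.
R2 ← R2 / (38/5).
R1 ← R1 − 3/5·R2.
R3 ← R3 − 27/5·R2.
R3 ← R3 / (-31/19).
R1 ← R1 − 5/19·R3.
R2 ← R2 + 2/19·R3.
Reading off the reduced rows gives p = -2/3, q = 0, r = 2.

p = -2/3, q = 0, r = 2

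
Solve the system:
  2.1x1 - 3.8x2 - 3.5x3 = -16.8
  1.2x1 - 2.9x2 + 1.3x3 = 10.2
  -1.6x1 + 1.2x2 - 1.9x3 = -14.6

Row-reduce the augmented matrix:
R1 ← R1 / (21/10).
R2 ← R2 − 6/5·R1.
R3 ← R3 + 8/5·R1.
R2 ← R2 / (-51/70).
R1 ← R1 + 38/21·R2.
R3 ← R3 + 178/105·R2.
R3 ← R3 / (-1249/102).
R1 ← R1 + 503/51·R3.
R2 ← R2 + 77/17·R3.
Reading off the reduced rows gives x1 = 2, x2 = 0, x3 = 6.

x1 = 2, x2 = 0, x3 = 6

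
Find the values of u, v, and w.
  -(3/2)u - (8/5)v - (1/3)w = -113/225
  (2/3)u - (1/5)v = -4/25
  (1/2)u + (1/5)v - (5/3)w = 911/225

Row-reduce the augmented matrix:
R1 ← R1 / (-3/2).
R2 ← R2 − 2/3·R1.
R3 ← R3 − 1/2·R1.
R2 ← R2 / (-41/45).
R1 ← R1 − 16/15·R2.
R3 ← R3 + 1/3·R2.
R3 ← R3 / (-212/123).
R1 ← R1 − 2/41·R3.
R2 ← R2 − 20/123·R3.
Reading off the reduced rows gives u = 0, v = 4/5, w = -7/3.

u = 0, v = 4/5, w = -7/3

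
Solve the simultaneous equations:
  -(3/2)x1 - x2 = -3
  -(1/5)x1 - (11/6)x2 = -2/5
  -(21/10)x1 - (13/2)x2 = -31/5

Row-reduce:
R1 ← R1 / (-3/2).
R2 ← R2 + 1/5·R1.
R3 ← R3 + 21/10·R1.
R2 ← R2 / (-17/10).
R1 ← R1 − 2/3·R2.
R3 ← R3 + 51/10·R2.
Row 3 reduces to 0 = -2, a contradiction. The system is inconsistent.

no solution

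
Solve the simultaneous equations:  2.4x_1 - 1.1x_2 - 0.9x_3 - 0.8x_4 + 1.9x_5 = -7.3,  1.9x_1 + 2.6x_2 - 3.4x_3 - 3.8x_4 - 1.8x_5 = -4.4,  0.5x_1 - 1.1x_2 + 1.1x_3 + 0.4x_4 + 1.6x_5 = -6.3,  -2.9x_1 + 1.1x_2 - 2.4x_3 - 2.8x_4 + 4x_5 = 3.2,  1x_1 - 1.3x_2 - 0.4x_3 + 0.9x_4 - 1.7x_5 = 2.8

x_1 = -2, x_2 = 2, x_3 = -5, x_4 = 6, x_5 = 0

Row-reduce the augmented matrix:
R1 ← R1 / (12/5).
R2 ← R2 − 19/10·R1.
R3 ← R3 − 1/2·R1.
R4 ← R4 + 29/10·R1.
R5 ← R5 − 1·R1.
R2 ← R2 / (833/240).
R1 ← R1 + 11/24·R2.
R3 ← R3 + 209/240·R2.
R4 ← R4 + 11/48·R2.
R5 ← R5 + 101/120·R2.
R3 ← R3 / (2554/4165).
R1 ← R1 + 608/833·R3.
R2 ← R2 + 645/833·R3.
R4 ← R4 + 30529/8330·R3.
R5 ← R5 + 5637/8330·R3.
R4 ← R4 / (-136321/25540).
R1 ← R1 + 1306/1277·R4.
R2 ← R2 + 3065/2554·R4.
R3 ← R3 + 949/2554·R4.
R5 ← R5 − 1093/5108·R4.
R5 ← R5 / (-1387955/545284).
R1 ← R1 + 108001/136321·R5.
R2 ← R2 + 320201/136321·R5.
R3 ← R3 − 4444/136321·R5.
R4 ← R4 + 424977/272642·R5.
Reading off the reduced rows gives x_1 = -2, x_2 = 2, x_3 = -5, x_4 = 6, x_5 = 0.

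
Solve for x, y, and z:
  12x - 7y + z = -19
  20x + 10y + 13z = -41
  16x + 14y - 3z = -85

Row-reduce the augmented matrix:
R1 ← R1 / (12).
R2 ← R2 − 20·R1.
R3 ← R3 − 16·R1.
R2 ← R2 / (65/3).
R1 ← R1 + 7/12·R2.
R3 ← R3 − 70/3·R2.
R3 ← R3 / (-215/13).
R1 ← R1 − 101/260·R3.
R2 ← R2 − 34/65·R3.
Reading off the reduced rows gives x = -3, y = -2, z = 3.

x = -3, y = -2, z = 3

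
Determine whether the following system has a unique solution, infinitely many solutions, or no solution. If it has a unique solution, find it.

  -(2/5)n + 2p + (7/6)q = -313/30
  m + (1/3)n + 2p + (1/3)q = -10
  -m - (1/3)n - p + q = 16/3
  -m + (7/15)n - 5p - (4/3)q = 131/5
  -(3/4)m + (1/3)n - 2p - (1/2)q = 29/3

m = 2, n = -1, p = -6, q = 1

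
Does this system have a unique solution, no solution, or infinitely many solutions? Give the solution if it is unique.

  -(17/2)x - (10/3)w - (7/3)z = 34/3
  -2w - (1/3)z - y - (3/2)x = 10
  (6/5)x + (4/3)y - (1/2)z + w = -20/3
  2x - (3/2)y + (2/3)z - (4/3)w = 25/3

no solution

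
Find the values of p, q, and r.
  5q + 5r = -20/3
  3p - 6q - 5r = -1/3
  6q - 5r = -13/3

Row-reduce the augmented matrix:
Swap R1 and R2.
R1 ← R1 / (3).
R2 ← R2 / (5).
R1 ← R1 + 2·R2.
R3 ← R3 − 6·R2.
R3 ← R3 / (-11).
R1 ← R1 − 1/3·R3.
R2 ← R2 − 1·R3.
Reading off the reduced rows gives p = -8/3, q = -1, r = -1/3.

p = -8/3, q = -1, r = -1/3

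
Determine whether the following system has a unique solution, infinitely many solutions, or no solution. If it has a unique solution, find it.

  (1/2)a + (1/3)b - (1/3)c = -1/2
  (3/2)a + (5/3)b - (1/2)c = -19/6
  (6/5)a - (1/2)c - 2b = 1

Row-reduce the augmented matrix:
R1 ← R1 / (1/2).
R2 ← R2 − 3/2·R1.
R3 ← R3 − 6/5·R1.
R2 ← R2 / (2/3).
R1 ← R1 − 2/3·R2.
R3 ← R3 + 14/5·R2.
R3 ← R3 / (12/5).
R1 ← R1 + 7/6·R3.
R2 ← R2 − 3/4·R3.
Reading off the reduced rows gives a = -5/3, b = -1, c = -2.

a = -5/3, b = -1, c = -2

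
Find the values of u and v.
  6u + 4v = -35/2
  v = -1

u = -9/4, v = -1

Row-reduce the augmented matrix:
R1 ← R1 / (6).
R1 ← R1 − 2/3·R2.
Reading off the reduced rows gives u = -9/4, v = -1.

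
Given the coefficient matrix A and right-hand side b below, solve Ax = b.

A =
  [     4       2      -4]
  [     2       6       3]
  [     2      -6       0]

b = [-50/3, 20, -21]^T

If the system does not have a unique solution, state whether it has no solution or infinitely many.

Row-reduce the augmented matrix:
R1 ← R1 / (4).
R2 ← R2 − 2·R1.
R3 ← R3 − 2·R1.
R2 ← R2 / (5).
R1 ← R1 − 1/2·R2.
R3 ← R3 + 7·R2.
R3 ← R3 / (9).
R1 ← R1 + 3/2·R3.
R2 ← R2 − 1·R3.
Reading off the reduced rows gives x_1 = -5/2, x_2 = 8/3, x_3 = 3.

x_1 = -5/2, x_2 = 8/3, x_3 = 3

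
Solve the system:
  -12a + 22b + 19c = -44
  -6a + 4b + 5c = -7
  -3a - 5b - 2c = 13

Row-reduce:
R1 ← R1 / (-12).
R2 ← R2 + 6·R1.
R3 ← R3 + 3·R1.
R2 ← R2 / (-7).
R1 ← R1 + 11/6·R2.
R3 ← R3 + 21/2·R2.
Row 3 reduces to 0 = 3/2, a contradiction. The system is inconsistent.

no solution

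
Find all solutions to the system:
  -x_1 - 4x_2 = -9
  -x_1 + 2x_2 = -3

Row-reduce the augmented matrix:
R1 ← R1 / (-1).
R2 ← R2 + 1·R1.
R2 ← R2 / (6).
R1 ← R1 − 4·R2.
Reading off the reduced rows gives x_1 = 5, x_2 = 1.

x_1 = 5, x_2 = 1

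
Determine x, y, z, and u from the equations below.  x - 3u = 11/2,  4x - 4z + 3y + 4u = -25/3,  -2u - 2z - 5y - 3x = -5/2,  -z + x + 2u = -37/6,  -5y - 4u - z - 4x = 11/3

x = -3/2, y = 7/3, z = 0, u = -7/3

Row-reduce the augmented matrix:
R2 ← R2 − 4·R1.
R3 ← R3 + 3·R1.
R4 ← R4 − 1·R1.
R5 ← R5 + 4·R1.
R2 ← R2 / (3).
R3 ← R3 + 5·R2.
R5 ← R5 + 5·R2.
R3 ← R3 / (-26/3).
R2 ← R2 + 4/3·R3.
R4 ← R4 + 1·R3.
R5 ← R5 + 23/3·R3.
R4 ← R4 / (83/26).
R1 ← R1 + 3·R4.
R2 ← R2 − 38/13·R4.
R3 ← R3 + 47/26·R4.
R5 ← R5 + 83/26·R4.
R5 reduces to 0 = 0, so the extra equation is consistent.
Reading off the reduced rows gives x = -3/2, y = 7/3, z = 0, u = -7/3.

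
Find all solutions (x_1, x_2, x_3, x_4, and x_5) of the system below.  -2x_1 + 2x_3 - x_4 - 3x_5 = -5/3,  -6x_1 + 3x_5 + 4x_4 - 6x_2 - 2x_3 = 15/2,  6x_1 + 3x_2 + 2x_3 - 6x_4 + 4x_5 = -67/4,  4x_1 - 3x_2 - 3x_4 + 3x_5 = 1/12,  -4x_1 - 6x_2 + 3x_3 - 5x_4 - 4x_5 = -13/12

x_1 = 4/3, x_2 = -7/4, x_3 = -3/4, x_4 = 2, x_5 = -3/2

Row-reduce the augmented matrix:
R1 ← R1 / (-2).
R2 ← R2 + 6·R1.
R3 ← R3 − 6·R1.
R4 ← R4 − 4·R1.
R5 ← R5 + 4·R1.
R2 ← R2 / (-6).
R3 ← R3 − 3·R2.
R4 ← R4 + 3·R2.
R5 ← R5 + 6·R2.
R3 ← R3 / (4).
R1 ← R1 + 1·R3.
R2 ← R2 − 4/3·R3.
R4 ← R4 − 8·R3.
R5 ← R5 − 7·R3.
R4 ← R4 / (5/2).
R1 ← R1 + 7/8·R4.
R2 ← R2 − 2/3·R4.
R3 ← R3 + 11/8·R4.
R5 ← R5 + 3/8·R4.
R5 ← R5 / (-67/5).
R1 ← R1 + 21/10·R5.
R2 ← R2 − 3/5·R5.
R3 ← R3 + 29/5·R5.
R4 ← R4 + 22/5·R5.
Reading off the reduced rows gives x_1 = 4/3, x_2 = -7/4, x_3 = -3/4, x_4 = 2, x_5 = -3/2.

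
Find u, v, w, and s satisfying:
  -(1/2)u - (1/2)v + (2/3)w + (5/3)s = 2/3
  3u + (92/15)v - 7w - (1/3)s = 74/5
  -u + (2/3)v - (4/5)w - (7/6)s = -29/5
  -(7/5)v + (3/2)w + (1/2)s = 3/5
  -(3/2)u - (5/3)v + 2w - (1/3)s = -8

u = 4, v = -4, w = -4, s = 2

Row-reduce the augmented matrix:
R1 ← R1 / (-1/2).
R2 ← R2 − 3·R1.
R3 ← R3 + 1·R1.
R5 ← R5 + 3/2·R1.
R2 ← R2 / (47/15).
R1 ← R1 − 1·R2.
R3 ← R3 − 5/3·R2.
R4 ← R4 + 7/5·R2.
R5 ← R5 + 1/6·R2.
R3 ← R3 / (-379/705).
R1 ← R1 + 53/141·R3.
R2 ← R2 + 45/47·R3.
R4 ← R4 − 15/94·R3.
R5 ← R5 + 15/94·R3.
R4 ← R4 / (2967/1516).
R1 ← R1 − 245/758·R4.
R2 ← R2 − 15355/758·R4.
R3 ← R3 − 13595/758·R4.
R5 ← R5 + 2967/1516·R4.
R5 reduces to 0 = 0, so the extra equation is consistent.
Reading off the reduced rows gives u = 4, v = -4, w = -4, s = 2.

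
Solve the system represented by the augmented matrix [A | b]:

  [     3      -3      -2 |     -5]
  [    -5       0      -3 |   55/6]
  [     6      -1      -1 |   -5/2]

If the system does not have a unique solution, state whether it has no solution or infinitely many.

Row-reduce the augmented matrix:
R1 ← R1 / (3).
R2 ← R2 + 5·R1.
R3 ← R3 − 6·R1.
R2 ← R2 / (-5).
R1 ← R1 + 1·R2.
R3 ← R3 − 5·R2.
R3 ← R3 / (-10/3).
R1 ← R1 − 3/5·R3.
R2 ← R2 − 19/15·R3.
Reading off the reduced rows gives x_1 = -1/3, x_2 = 3, x_3 = -5/2.

x_1 = -1/3, x_2 = 3, x_3 = -5/2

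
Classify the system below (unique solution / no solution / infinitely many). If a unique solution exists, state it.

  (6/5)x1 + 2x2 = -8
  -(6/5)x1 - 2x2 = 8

Row-reduce:
R1 ← R1 / (6/5).
R2 ← R2 + 6/5·R1.
Rank is 1 with 2 unknowns, leaving x2 free.

infinitely many solutions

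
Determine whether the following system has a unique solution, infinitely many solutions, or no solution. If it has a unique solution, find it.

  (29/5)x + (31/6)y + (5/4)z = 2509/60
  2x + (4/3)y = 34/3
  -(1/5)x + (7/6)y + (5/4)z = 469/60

infinitely many solutions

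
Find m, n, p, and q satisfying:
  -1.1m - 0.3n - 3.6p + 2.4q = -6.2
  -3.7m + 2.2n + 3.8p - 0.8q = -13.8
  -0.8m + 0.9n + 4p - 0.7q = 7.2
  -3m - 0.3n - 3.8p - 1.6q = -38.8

m = 4, n = -6, p = 5, q = 6

Row-reduce the augmented matrix:
R1 ← R1 / (-11/10).
R2 ← R2 + 37/10·R1.
R3 ← R3 + 4/5·R1.
R4 ← R4 + 3·R1.
R2 ← R2 / (353/110).
R1 ← R1 − 3/11·R2.
R3 ← R3 − 123/110·R2.
R4 ← R4 − 57/110·R2.
R3 ← R3 / (1897/1765).
R1 ← R1 − 678/353·R3.
R2 ← R2 − 1750/353·R3.
R4 ← R4 − 6088/1765·R3.
R4 ← R4 / (-16668/1897).
R1 ← R1 + 4899/1897·R4.
R2 ← R2 + 1557/271·R4.
R3 ← R3 − 2281/3794·R4.
Reading off the reduced rows gives m = 4, n = -6, p = 5, q = 6.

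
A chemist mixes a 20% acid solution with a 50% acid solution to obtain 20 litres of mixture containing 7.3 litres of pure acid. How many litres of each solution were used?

litres of solution A: 9, litres of solution B: 11

Let a = litres of solution A, b = litres of solution B.
  a + b = 20
  (1/2)b + (1/5)a = 73/10
Row-reduce the augmented matrix:
R2 ← R2 − 1/5·R1.
R2 ← R2 / (3/10).
R1 ← R1 − 1·R2.
Reading off the reduced rows gives a = 9, b = 11.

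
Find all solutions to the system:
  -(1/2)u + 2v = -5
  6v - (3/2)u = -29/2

no solution

Row-reduce:
R1 ← R1 / (-1/2).
R2 ← R2 + 3/2·R1.
Row 2 reduces to 0 = 1/2, a contradiction. The system is inconsistent.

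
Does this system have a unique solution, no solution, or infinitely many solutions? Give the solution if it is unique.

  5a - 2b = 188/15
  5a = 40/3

Row-reduce the augmented matrix:
R1 ← R1 / (5).
R2 ← R2 − 5·R1.
R2 ← R2 / (2).
R1 ← R1 + 2/5·R2.
Reading off the reduced rows gives a = 8/3, b = 2/5.

a = 8/3, b = 2/5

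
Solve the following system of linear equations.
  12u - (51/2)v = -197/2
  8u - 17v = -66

Row-reduce:
R1 ← R1 / (12).
R2 ← R2 − 8·R1.
Row 2 reduces to 0 = -1/3, a contradiction. The system is inconsistent.

no solution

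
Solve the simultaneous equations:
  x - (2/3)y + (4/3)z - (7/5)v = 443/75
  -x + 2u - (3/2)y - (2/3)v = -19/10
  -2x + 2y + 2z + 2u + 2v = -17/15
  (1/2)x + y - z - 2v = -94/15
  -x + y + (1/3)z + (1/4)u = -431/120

x = 8/3, y = -9/5, z = 3, u = -1/2, v = 7/5

Row-reduce the augmented matrix:
R2 ← R2 + 1·R1.
R3 ← R3 + 2·R1.
R4 ← R4 − 1/2·R1.
R5 ← R5 + 1·R1.
R2 ← R2 / (-13/6).
R1 ← R1 + 2/3·R2.
R3 ← R3 − 2/3·R2.
R4 ← R4 − 4/3·R2.
R5 ← R5 − 1/3·R2.
R3 ← R3 / (66/13).
R1 ← R1 − 12/13·R3.
R2 ← R2 + 8/13·R3.
R4 ← R4 + 11/13·R3.
R5 ← R5 − 73/39·R3.
R4 ← R4 / (5/3).
R1 ← R1 + 12/11·R4.
R2 ← R2 + 20/33·R4.
R3 ← R3 − 17/33·R4.
R5 ← R5 + 161/396·R4.
R5 ← R5 / (-37111/19800).
R1 ← R1 + 1933/825·R5.
R2 ← R2 + 8/33·R5.
R3 ← R3 − 967/1650·R5.
R4 ← R4 + 253/150·R5.
Reading off the reduced rows gives x = 8/3, y = -9/5, z = 3, u = -1/2, v = 7/5.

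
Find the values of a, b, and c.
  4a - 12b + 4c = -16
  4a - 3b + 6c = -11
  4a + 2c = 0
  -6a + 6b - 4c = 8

a = 1, b = 1, c = -2

Row-reduce the augmented matrix:
R1 ← R1 / (4).
R2 ← R2 − 4·R1.
R3 ← R3 − 4·R1.
R4 ← R4 + 6·R1.
R2 ← R2 / (9).
R1 ← R1 + 3·R2.
R3 ← R3 − 12·R2.
R4 ← R4 + 12·R2.
R3 ← R3 / (-14/3).
R1 ← R1 − 5/3·R3.
R2 ← R2 − 2/9·R3.
R4 ← R4 − 14/3·R3.
R4 reduces to 0 = 0, so the extra equation is consistent.
Reading off the reduced rows gives a = 1, b = 1, c = -2.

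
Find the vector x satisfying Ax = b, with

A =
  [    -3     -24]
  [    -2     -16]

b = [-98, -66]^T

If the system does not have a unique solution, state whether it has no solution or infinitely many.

Row-reduce:
R1 ← R1 / (-3).
R2 ← R2 + 2·R1.
Row 2 reduces to 0 = -2/3, a contradiction. The system is inconsistent.

no solution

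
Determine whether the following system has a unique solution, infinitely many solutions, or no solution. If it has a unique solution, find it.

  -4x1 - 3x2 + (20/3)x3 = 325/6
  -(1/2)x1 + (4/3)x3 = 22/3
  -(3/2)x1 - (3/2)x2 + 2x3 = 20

no solution

Row-reduce:
R1 ← R1 / (-4).
R2 ← R2 + 1/2·R1.
R3 ← R3 + 3/2·R1.
R2 ← R2 / (3/8).
R1 ← R1 − 3/4·R2.
R3 ← R3 + 3/8·R2.
Row 3 reduces to 0 = 1/4, a contradiction. The system is inconsistent.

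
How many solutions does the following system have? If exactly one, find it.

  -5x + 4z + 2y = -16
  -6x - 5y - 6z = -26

Row-reduce:
R1 ← R1 / (-5).
R2 ← R2 + 6·R1.
R2 ← R2 / (-37/5).
R1 ← R1 + 2/5·R2.
Rank is 2 with 3 unknowns, leaving z free.

infinitely many solutions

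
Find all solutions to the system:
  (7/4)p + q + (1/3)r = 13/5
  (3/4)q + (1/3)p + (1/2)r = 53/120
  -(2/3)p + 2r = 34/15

p = 2, q = -3/2, r = 9/5

Row-reduce the augmented matrix:
R1 ← R1 / (7/4).
R2 ← R2 − 1/3·R1.
R3 ← R3 + 2/3·R1.
R2 ← R2 / (47/84).
R1 ← R1 − 4/7·R2.
R3 ← R3 − 8/21·R2.
R3 ← R3 / (86/47).
R1 ← R1 + 12/47·R3.
R2 ← R2 − 110/141·R3.
Reading off the reduced rows gives p = 2, q = -3/2, r = 9/5.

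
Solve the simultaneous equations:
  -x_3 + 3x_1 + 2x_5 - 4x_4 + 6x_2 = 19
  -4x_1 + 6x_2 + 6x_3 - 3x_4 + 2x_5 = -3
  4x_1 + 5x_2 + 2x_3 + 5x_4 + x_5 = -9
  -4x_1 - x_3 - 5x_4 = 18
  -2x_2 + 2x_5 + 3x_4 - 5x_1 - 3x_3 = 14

x_1 = -2, x_2 = 3, x_3 = -5, x_4 = -1, x_5 = -1

Row-reduce the augmented matrix:
R1 ← R1 / (3).
R2 ← R2 + 4·R1.
R3 ← R3 − 4·R1.
R4 ← R4 + 4·R1.
R5 ← R5 + 5·R1.
R2 ← R2 / (14).
R1 ← R1 − 2·R2.
R3 ← R3 + 3·R2.
R4 ← R4 − 8·R2.
R5 ← R5 − 8·R2.
R3 ← R3 / (13/3).
R1 ← R1 + 1·R3.
R2 ← R2 − 1/3·R3.
R4 ← R4 + 5·R3.
R5 ← R5 + 22/3·R3.
R4 ← R4 / (781/182).
R1 ← R1 − 333/182·R4.
R2 ← R2 + 114/91·R4.
R3 ← R3 − 359/182·R4.
R5 ← R5 − 1416/91·R4.
R5 ← R5 / (3380/781).
R1 ← R1 − 136/781·R5.
R2 ← R2 − 125/781·R5.
R3 ← R3 − 156/781·R5.
R4 ← R4 + 140/781·R5.
Reading off the reduced rows gives x_1 = -2, x_2 = 3, x_3 = -5, x_4 = -1, x_5 = -1.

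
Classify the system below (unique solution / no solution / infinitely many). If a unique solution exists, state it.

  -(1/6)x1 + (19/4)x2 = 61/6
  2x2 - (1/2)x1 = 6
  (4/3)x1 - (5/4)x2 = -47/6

Row-reduce the augmented matrix:
R1 ← R1 / (-1/6).
R2 ← R2 + 1/2·R1.
R3 ← R3 − 4/3·R1.
R2 ← R2 / (-49/4).
R1 ← R1 + 57/2·R2.
R3 ← R3 − 147/4·R2.
R3 reduces to 0 = 0, so the extra equation is consistent.
Reading off the reduced rows gives x1 = -4, x2 = 2.

x1 = -4, x2 = 2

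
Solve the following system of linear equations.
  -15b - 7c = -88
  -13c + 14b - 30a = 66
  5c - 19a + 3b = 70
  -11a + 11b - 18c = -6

Row-reduce:
Swap R1 and R2.
R1 ← R1 / (-30).
R3 ← R3 + 19·R1.
R4 ← R4 + 11·R1.
R2 ← R2 / (-15).
R1 ← R1 + 7/15·R2.
R3 ← R3 + 88/15·R2.
R4 ← R4 − 88/15·R2.
R3 ← R3 / (7187/450).
R1 ← R1 − 293/450·R3.
R2 ← R2 − 7/15·R3.
R4 ← R4 + 7187/450·R3.
Row 4 reduces to 0 = -2, a contradiction. The system is inconsistent.

no solution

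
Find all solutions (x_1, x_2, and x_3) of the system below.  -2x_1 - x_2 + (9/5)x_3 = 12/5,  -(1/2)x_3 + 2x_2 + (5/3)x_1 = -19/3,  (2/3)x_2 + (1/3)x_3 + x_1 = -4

x_1 = -2, x_2 = -2, x_3 = -2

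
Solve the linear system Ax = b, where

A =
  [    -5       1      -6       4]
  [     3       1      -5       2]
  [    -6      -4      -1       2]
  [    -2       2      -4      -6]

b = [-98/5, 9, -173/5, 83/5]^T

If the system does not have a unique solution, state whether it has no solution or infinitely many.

x_1 = 3, x_2 = 3, x_3 = -2/5, x_4 = -5/2

Row-reduce the augmented matrix:
R1 ← R1 / (-5).
R2 ← R2 − 3·R1.
R3 ← R3 + 6·R1.
R4 ← R4 + 2·R1.
R2 ← R2 / (8/5).
R1 ← R1 + 1/5·R2.
R3 ← R3 + 26/5·R2.
R4 ← R4 − 8/5·R2.
R3 ← R3 / (-87/4).
R1 ← R1 − 1/8·R3.
R2 ← R2 + 43/8·R3.
R4 ← R4 − 7·R3.
R4 ← R4 / (-722/87).
R1 ← R1 + 16/87·R4.
R2 ← R2 + 8/87·R4.
R3 ← R3 + 46/87·R4.
Reading off the reduced rows gives x_1 = 3, x_2 = 3, x_3 = -2/5, x_4 = -5/2.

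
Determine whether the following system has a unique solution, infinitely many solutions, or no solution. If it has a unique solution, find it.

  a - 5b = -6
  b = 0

Row-reduce the augmented matrix:
R1 ← R1 + 5·R2.
Reading off the reduced rows gives a = -6, b = 0.

a = -6, b = 0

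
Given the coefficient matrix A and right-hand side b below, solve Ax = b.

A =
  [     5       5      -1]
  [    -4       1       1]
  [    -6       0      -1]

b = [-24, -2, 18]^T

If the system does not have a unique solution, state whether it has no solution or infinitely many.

Row-reduce the augmented matrix:
R1 ← R1 / (5).
R2 ← R2 + 4·R1.
R3 ← R3 + 6·R1.
R2 ← R2 / (5).
R1 ← R1 − 1·R2.
R3 ← R3 − 6·R2.
R3 ← R3 / (-61/25).
R1 ← R1 + 6/25·R3.
R2 ← R2 − 1/25·R3.
Reading off the reduced rows gives x_1 = -2, x_2 = -4, x_3 = -6.

x_1 = -2, x_2 = -4, x_3 = -6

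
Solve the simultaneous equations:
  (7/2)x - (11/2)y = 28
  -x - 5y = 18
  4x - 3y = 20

Row-reduce:
R1 ← R1 / (7/2).
R2 ← R2 + 1·R1.
R3 ← R3 − 4·R1.
R2 ← R2 / (-46/7).
R1 ← R1 + 11/7·R2.
R3 ← R3 − 23/7·R2.
Row 3 reduces to 0 = 1, a contradiction. The system is inconsistent.

no solution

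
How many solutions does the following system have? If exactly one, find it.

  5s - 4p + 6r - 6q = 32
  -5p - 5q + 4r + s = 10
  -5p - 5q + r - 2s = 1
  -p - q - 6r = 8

p = 3, q = -5, r = -1, s = 4

Row-reduce the augmented matrix:
R1 ← R1 / (-4).
R2 ← R2 + 5·R1.
R3 ← R3 + 5·R1.
R4 ← R4 + 1·R1.
R2 ← R2 / (5/2).
R1 ← R1 − 3/2·R2.
R3 ← R3 − 5/2·R2.
R4 ← R4 − 1/2·R2.
R3 ← R3 / (-3).
R1 ← R1 − 3/5·R3.
R2 ← R2 + 7/5·R3.
R4 ← R4 + 34/5·R3.
R4 ← R4 / (33/5).
R1 ← R1 − 13/10·R4.
R2 ← R2 + 7/10·R4.
R3 ← R3 − 1·R4.
Reading off the reduced rows gives p = 3, q = -5, r = -1, s = 4.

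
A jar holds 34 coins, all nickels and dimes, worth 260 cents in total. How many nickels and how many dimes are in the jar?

nickels: 16, dimes: 18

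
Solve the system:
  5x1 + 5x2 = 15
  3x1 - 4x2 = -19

Row-reduce the augmented matrix:
R1 ← R1 / (5).
R2 ← R2 − 3·R1.
R2 ← R2 / (-7).
R1 ← R1 − 1·R2.
Reading off the reduced rows gives x1 = -1, x2 = 4.

x1 = -1, x2 = 4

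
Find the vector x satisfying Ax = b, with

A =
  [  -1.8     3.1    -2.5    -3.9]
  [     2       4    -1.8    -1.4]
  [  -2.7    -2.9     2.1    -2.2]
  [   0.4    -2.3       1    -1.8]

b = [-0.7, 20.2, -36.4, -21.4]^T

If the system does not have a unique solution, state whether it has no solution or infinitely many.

x_1 = 2, x_2 = 4, x_3 = -4, x_4 = 5

Row-reduce the augmented matrix:
R1 ← R1 / (-9/5).
R2 ← R2 − 2·R1.
R3 ← R3 + 27/10·R1.
R4 ← R4 − 2/5·R1.
R2 ← R2 / (67/9).
R1 ← R1 + 31/18·R2.
R3 ← R3 + 151/20·R2.
R4 ← R4 + 29/18·R2.
R3 ← R3 / (8089/6700).
R1 ← R1 − 221/670·R3.
R2 ← R2 + 206/335·R3.
R4 ← R4 + 183/335·R3.
R4 ← R4 / (-39530/8089).
R1 ← R1 − 11581/8089·R4.
R2 ← R2 + 15148/8089·R4.
R3 ← R3 + 14503/8089·R4.
Reading off the reduced rows gives x_1 = 2, x_2 = 4, x_3 = -4, x_4 = 5.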